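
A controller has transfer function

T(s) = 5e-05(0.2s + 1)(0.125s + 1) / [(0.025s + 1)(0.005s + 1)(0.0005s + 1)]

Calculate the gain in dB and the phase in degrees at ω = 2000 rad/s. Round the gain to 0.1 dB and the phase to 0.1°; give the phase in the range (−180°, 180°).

-43.1 dB, -38.5°

At ω = 2000 rad/s:
zero (1 + j2000·0.2) = 1 + j400 → |·| ≈ 400, ∠ ≈ 89.86°
zero (1 + j2000·0.125) = 1 + j250 → |·| ≈ 250, ∠ ≈ 89.77°
pole (1 + j2000·0.025) = 1 + j50 → |·| ≈ 50.01, ∠ ≈ 88.85°
pole (1 + j2000·0.005) = 1 + j10 → |·| ≈ 10.05, ∠ ≈ 84.29°
pole (1 + j2000·0.0005) = 1 + j1 → |·| ≈ 1.4142, ∠ ≈ 45.00°
|T| = 5e-05 · 400 · 250 / (50.01 · 10.05 · 1.4142) ≈ 0.0070345
Gain = 20 log₁₀(0.0070345) ≈ -43.06 dB
∠T = (89.86° + 89.77°) − (88.85° + 84.29° + 45.00°) = -38.51°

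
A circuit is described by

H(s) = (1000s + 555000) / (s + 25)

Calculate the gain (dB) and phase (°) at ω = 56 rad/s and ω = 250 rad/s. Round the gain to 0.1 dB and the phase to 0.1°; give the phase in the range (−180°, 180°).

Substitute s = j56:
Numerator: 1000(j56) + 555000 = 555000 + j56000
Denominator: (j56) + 25 = 25 + j56
|N| = √(555000² + 56000²) ≈ 5.5782e+05, ∠N ≈ 5.76°
|D| = √(25² + 56²) ≈ 61.327, ∠D ≈ 65.94°
|H| = 5.5782e+05 / 61.327 ≈ 9095.8
Gain = 20 log₁₀(9095.8) ≈ 79.18 dB
∠H = 5.76° − 65.94° = -60.18°

Substitute s = j250:
Numerator: 1000(j250) + 555000 = 555000 + j250000
Denominator: (j250) + 25 = 25 + j250
|N| = √(555000² + 250000²) ≈ 6.0871e+05, ∠N ≈ 24.25°
|D| = √(25² + 250²) ≈ 251.25, ∠D ≈ 84.29°
|H| = 6.0871e+05 / 251.25 ≈ 2422.7
Gain = 20 log₁₀(2422.7) ≈ 67.69 dB
∠H = 24.25° − 84.29° = -60.04°

ω = 56: 79.2 dB, -60.2°; ω = 250: 67.7 dB, -60.0°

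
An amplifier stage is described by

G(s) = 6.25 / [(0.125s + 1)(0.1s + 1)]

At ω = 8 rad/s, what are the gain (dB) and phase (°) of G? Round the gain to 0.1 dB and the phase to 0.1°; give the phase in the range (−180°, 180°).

10.8 dB, -83.7°

At ω = 8 rad/s:
pole (1 + j8·0.125) = 1 + j1 → |·| ≈ 1.4142, ∠ ≈ 45.00°
pole (1 + j8·0.1) = 1 + j0.8 → |·| ≈ 1.2806, ∠ ≈ 38.66°
|G| = 6.25 · 1 / (1.4142 · 1.2806) ≈ 3.4511
Gain = 20 log₁₀(3.4511) ≈ 10.76 dB
∠G = (0°) − (45.00° + 38.66°) = -83.66°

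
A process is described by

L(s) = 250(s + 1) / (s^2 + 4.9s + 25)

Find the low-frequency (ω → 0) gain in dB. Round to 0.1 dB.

20.0 dB

L(0) = 250·1 / 25 = 10
20 log₁₀(10) ≈ 20.00 dB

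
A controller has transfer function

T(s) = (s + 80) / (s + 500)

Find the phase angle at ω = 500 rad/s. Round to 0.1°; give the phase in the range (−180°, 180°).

35.9°

At s = jω = j500:
zero (s+80): 80 + j500 → |·| = √(80²+500²) = √256400 ≈ 506.36, ∠ = arctan(500/80) ≈ 80.91°
pole (s+500): 500 + j500 → |·| = √(500²+500²) = √500000 ≈ 707.11, ∠ = arctan(500/500) ≈ 45.00°
∠T = 80.91° − 45.00° = 35.91°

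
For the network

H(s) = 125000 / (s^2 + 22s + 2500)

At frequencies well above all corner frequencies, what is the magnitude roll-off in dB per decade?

-40 dB/decade

Each pole contributes −20 dB/decade at high frequency; each zero contributes +20 dB/decade.
Net: 0 zero(s) − 2 pole(s) → -40 dB/decade.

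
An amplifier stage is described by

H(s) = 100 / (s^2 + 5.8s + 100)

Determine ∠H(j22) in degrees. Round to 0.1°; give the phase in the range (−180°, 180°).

-161.6°

At s = jω = j22:
quadratic: (j22)² + 5.8·j22 + 100 = -384 + j127.6 → |·| ≈ 404.65, ∠ ≈ 161.62°
∠H = 0.00° − 161.62° = -161.62°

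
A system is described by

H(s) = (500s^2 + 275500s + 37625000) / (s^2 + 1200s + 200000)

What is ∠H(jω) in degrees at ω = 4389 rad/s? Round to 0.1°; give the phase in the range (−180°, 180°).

Substitute s = j4389:
Numerator: 500(j4389)^2 + 275500(j4389) + 37625000 = -9594035500 + j1209169500
Denominator: (j4389)^2 + 1200(j4389) + 200000 = -19063321 + j5266800
|N| = √(9594035500² + 1209169500²) ≈ 9.6699e+09, ∠N ≈ 172.82°
|D| = √(19063321² + 5266800²) ≈ 1.9777e+07, ∠D ≈ 164.56°
∠H = 172.82° − 164.56° = 8.26°

8.3°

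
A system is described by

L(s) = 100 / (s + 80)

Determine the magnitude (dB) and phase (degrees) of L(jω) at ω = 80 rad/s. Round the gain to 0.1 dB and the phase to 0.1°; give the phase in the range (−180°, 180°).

Substitute s = j80:
Numerator: 100 = 100 + j0
Denominator: (j80) + 80 = 80 + j80
|N| = √(100² + 0²) ≈ 100, ∠N ≈ 0.00°
|D| = √(80² + 80²) ≈ 113.14, ∠D ≈ 45.00°
|L| = 100 / 113.14 ≈ 0.88386
Gain = 20 log₁₀(0.88386) ≈ -1.07 dB
∠L = 0.00° − 45.00° = -45.00°

-1.1 dB, -45.0°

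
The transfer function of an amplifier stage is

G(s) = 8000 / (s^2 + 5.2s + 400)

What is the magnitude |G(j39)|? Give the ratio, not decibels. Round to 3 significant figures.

At s = jω = j39:
quadratic: (j39)² + 5.2·j39 + 400 = -1121 + j202.8 → |·| ≈ 1139.2, ∠ ≈ 169.75°
|G| = 8000 / 1139.2 ≈ 7.0225

7.02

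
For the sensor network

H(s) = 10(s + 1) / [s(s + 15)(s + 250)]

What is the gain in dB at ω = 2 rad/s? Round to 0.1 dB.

At s = jω = j2:
zero (s+1): 1 + j2 → |·| = √(1²+2²) = √5 ≈ 2.2361, ∠ = arctan(2/1) ≈ 63.43°
pole (s+15): 15 + j2 → |·| = √(15²+2²) = √229 ≈ 15.133, ∠ = arctan(2/15) ≈ 7.59°
pole (s+250): 250 + j2 → |·| = √(250²+2²) = √62504 ≈ 250.01, ∠ = arctan(2/250) ≈ 0.46°
pole at origin: |s| = 2, ∠ = 90.00° (in denominator)
|H| = 10 · 2.2361 / 7566.8 ≈ 0.0029551
Gain = 20 log₁₀(0.0029551) ≈ -50.59 dB

-50.6 dB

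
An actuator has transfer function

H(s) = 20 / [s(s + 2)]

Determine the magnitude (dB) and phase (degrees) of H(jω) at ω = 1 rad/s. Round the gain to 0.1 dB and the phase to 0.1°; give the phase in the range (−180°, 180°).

19.0 dB, -116.6°

At s = jω = j1:
pole (s+2): 2 + j1 → |·| = √(2²+1²) = √5 ≈ 2.2361, ∠ = arctan(1/2) ≈ 26.57°
pole at origin: |s| = 1, ∠ = 90.00° (in denominator)
|H| = 20 / 2.2361 ≈ 8.9441
Gain = 20 log₁₀(8.9441) ≈ 19.03 dB
∠H = 0.00° − 116.57° = -116.57°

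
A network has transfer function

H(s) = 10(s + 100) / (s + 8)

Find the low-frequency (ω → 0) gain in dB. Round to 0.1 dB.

H(0) = 10·100 / (8) = 125
20 log₁₀(125) ≈ 41.94 dB

41.9 dB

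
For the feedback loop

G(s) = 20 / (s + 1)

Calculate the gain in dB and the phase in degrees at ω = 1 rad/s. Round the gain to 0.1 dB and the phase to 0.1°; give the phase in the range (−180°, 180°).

At s = jω = j1:
pole (s+1): 1 + j1 → |·| = √(1²+1²) = √2 ≈ 1.4142, ∠ = arctan(1/1) ≈ 45.00°
|G| = 20 / 1.4142 ≈ 14.142
Gain = 20 log₁₀(14.142) ≈ 23.01 dB
∠G = 0.00° − 45.00° = -45.00°

23.0 dB, -45.0°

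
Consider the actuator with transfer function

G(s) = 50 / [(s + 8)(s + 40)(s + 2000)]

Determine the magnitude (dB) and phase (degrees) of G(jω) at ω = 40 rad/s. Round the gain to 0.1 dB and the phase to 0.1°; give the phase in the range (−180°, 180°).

At s = jω = j40:
pole (s+8): 8 + j40 → |·| = √(8²+40²) = √1664 ≈ 40.792, ∠ = arctan(40/8) ≈ 78.69°
pole (s+40): 40 + j40 → |·| = √(40²+40²) = √3200 ≈ 56.569, ∠ = arctan(40/40) ≈ 45.00°
pole (s+2000): 2000 + j40 → |·| = √(2000²+40²) = √4001600 ≈ 2000.4, ∠ = arctan(40/2000) ≈ 1.15°
|G| = 50 / 4.616e+06 ≈ 1.0832e-05
Gain = 20 log₁₀(1.0832e-05) ≈ -99.31 dB
∠G = 0.00° − 124.84° = -124.84°

-99.3 dB, -124.8°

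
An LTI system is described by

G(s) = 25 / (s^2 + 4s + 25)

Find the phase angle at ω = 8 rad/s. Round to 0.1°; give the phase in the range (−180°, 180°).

-140.6°

At s = jω = j8:
quadratic: (j8)² + 4·j8 + 25 = -39 + j32 → |·| ≈ 50.448, ∠ ≈ 140.63°
∠G = 0.00° − 140.63° = -140.63°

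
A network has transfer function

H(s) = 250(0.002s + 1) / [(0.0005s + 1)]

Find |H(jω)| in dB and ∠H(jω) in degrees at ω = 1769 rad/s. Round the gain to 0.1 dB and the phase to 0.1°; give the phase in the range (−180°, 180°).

At ω = 1769 rad/s:
zero (1 + j1769·0.002) = 1 + j3.538 → |·| ≈ 3.6766, ∠ ≈ 74.22°
pole (1 + j1769·0.0005) = 1 + j0.8845 → |·| ≈ 1.335, ∠ ≈ 41.49°
|H| = 250 · 3.6766 / (1.335) ≈ 688.5
Gain = 20 log₁₀(688.5) ≈ 56.76 dB
∠H = (74.22°) − (41.49°) = 32.73°

56.8 dB, 32.7°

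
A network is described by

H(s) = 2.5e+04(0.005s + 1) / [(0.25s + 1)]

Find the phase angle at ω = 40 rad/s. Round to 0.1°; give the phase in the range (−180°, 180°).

At ω = 40 rad/s:
zero (1 + j40·0.005) = 1 + j0.2 → |·| ≈ 1.0198, ∠ ≈ 11.31°
pole (1 + j40·0.25) = 1 + j10 → |·| ≈ 10.05, ∠ ≈ 84.29°
∠H = (11.31°) − (84.29°) = -72.98°

-73.0°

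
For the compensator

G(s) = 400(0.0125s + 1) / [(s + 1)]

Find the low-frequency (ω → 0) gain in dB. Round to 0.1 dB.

G(0) = 400 · 1 / 1 = 400
20 log₁₀(400) ≈ 52.04 dB

52.0 dB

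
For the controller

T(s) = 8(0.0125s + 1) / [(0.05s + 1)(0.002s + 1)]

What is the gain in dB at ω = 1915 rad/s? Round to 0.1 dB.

At ω = 1915 rad/s:
zero (1 + j1915·0.0125) = 1 + j23.9375 → |·| ≈ 23.958, ∠ ≈ 87.61°
pole (1 + j1915·0.05) = 1 + j95.75 → |·| ≈ 95.755, ∠ ≈ 89.40°
pole (1 + j1915·0.002) = 1 + j3.83 → |·| ≈ 3.9584, ∠ ≈ 75.37°
|T| = 8 · 23.958 / (95.755 · 3.9584) ≈ 0.50566
Gain = 20 log₁₀(0.50566) ≈ -5.92 dB

-5.9 dB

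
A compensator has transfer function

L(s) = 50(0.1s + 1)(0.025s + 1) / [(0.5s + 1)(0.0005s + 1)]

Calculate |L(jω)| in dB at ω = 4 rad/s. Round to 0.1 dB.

At ω = 4 rad/s:
zero (1 + j4·0.1) = 1 + j0.4 → |·| ≈ 1.077, ∠ ≈ 21.80°
zero (1 + j4·0.025) = 1 + j0.1 → |·| ≈ 1.005, ∠ ≈ 5.71°
pole (1 + j4·0.5) = 1 + j2 → |·| ≈ 2.2361, ∠ ≈ 63.43°
pole (1 + j4·0.0005) = 1 + j0.002 → |·| ≈ 1, ∠ ≈ 0.11°
|L| = 50 · 1.077 · 1.005 / (2.2361 · 1) ≈ 24.203
Gain = 20 log₁₀(24.203) ≈ 27.68 dB

27.7 dB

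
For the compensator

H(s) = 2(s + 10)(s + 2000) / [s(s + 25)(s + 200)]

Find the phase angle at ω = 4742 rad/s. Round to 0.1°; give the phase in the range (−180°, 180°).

-110.3°

At s = jω = j4742:
zero (s+10): 10 + j4742 → |·| = √(10²+4742²) = √22486664 ≈ 4742, ∠ = arctan(4742/10) ≈ 89.88°
zero (s+2000): 2000 + j4742 → |·| = √(2000²+4742²) = √26486564 ≈ 5146.5, ∠ = arctan(4742/2000) ≈ 67.13°
pole (s+25): 25 + j4742 → |·| = √(25²+4742²) = √22487189 ≈ 4742.1, ∠ = arctan(4742/25) ≈ 89.70°
pole (s+200): 200 + j4742 → |·| = √(200²+4742²) = √22526564 ≈ 4746.2, ∠ = arctan(4742/200) ≈ 87.58°
pole at origin: |s| = 4742, ∠ = 90.00° (in denominator)
∠H = 157.01° − 267.28° = -110.27°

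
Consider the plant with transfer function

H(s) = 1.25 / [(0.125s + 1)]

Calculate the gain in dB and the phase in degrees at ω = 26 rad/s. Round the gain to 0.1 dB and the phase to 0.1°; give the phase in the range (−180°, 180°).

-8.7 dB, -72.9°

At ω = 26 rad/s:
pole (1 + j26·0.125) = 1 + j3.25 → |·| ≈ 3.4004, ∠ ≈ 72.90°
|H| = 1.25 · 1 / (3.4004) ≈ 0.3676
Gain = 20 log₁₀(0.3676) ≈ -8.69 dB
∠H = (0°) − (72.90°) = -72.90°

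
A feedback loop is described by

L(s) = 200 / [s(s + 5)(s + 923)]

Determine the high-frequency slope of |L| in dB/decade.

Each pole contributes −20 dB/decade at high frequency; each zero contributes +20 dB/decade.
Net: 0 zero(s) − 3 pole(s) → -60 dB/decade.

-60 dB/decade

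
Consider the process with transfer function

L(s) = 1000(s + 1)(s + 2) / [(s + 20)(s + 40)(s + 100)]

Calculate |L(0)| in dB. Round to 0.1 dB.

L(0) = 1000·1·2 / (20·40·100) = 0.025
20 log₁₀(0.025) ≈ -32.04 dB

-32.0 dB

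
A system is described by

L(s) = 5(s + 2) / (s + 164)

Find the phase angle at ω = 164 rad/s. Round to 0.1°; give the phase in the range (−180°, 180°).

44.3°

At s = jω = j164:
zero (s+2): 2 + j164 → |·| = √(2²+164²) = √26900 ≈ 164.01, ∠ = arctan(164/2) ≈ 89.30°
pole (s+164): 164 + j164 → |·| = √(164²+164²) = √53792 ≈ 231.93, ∠ = arctan(164/164) ≈ 45.00°
∠L = 89.30° − 45.00° = 44.30°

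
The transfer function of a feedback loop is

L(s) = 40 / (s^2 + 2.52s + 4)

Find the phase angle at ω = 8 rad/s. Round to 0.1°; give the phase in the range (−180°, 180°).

At s = jω = j8:
quadratic: (j8)² + 2.52·j8 + 4 = -60 + j20.16 → |·| ≈ 63.296, ∠ ≈ 161.43°
∠L = 0.00° − 161.43° = -161.43°

-161.4°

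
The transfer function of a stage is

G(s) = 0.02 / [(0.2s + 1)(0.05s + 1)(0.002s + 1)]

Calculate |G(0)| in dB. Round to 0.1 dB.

G(0) = 0.02 · 1 / 1 = 0.02
20 log₁₀(0.02) ≈ -33.98 dB

-34.0 dB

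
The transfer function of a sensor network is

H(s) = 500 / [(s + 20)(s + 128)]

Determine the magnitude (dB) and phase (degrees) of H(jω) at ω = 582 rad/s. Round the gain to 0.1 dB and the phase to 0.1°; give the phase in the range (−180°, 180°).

-56.8 dB, -165.6°

At s = jω = j582:
pole (s+20): 20 + j582 → |·| = √(20²+582²) = √339124 ≈ 582.34, ∠ = arctan(582/20) ≈ 88.03°
pole (s+128): 128 + j582 → |·| = √(128²+582²) = √355108 ≈ 595.91, ∠ = arctan(582/128) ≈ 77.60°
|H| = 500 / 3.4702e+05 ≈ 0.0014408
Gain = 20 log₁₀(0.0014408) ≈ -56.83 dB
∠H = 0.00° − 165.63° = -165.63°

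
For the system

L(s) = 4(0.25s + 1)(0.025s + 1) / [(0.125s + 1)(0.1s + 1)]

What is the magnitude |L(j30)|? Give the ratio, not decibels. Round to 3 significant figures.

At ω = 30 rad/s:
zero (1 + j30·0.25) = 1 + j7.5 → |·| ≈ 7.5664, ∠ ≈ 82.41°
zero (1 + j30·0.025) = 1 + j0.75 → |·| ≈ 1.25, ∠ ≈ 36.87°
pole (1 + j30·0.125) = 1 + j3.75 → |·| ≈ 3.881, ∠ ≈ 75.07°
pole (1 + j30·0.1) = 1 + j3 → |·| ≈ 3.1623, ∠ ≈ 71.57°
|L| = 4 · 7.5664 · 1.25 / (3.881 · 3.1623) ≈ 3.0826

3.08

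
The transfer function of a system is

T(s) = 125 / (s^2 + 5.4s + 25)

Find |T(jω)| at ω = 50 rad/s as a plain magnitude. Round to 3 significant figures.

At s = jω = j50:
quadratic: (j50)² + 5.4·j50 + 25 = -2475 + j270 → |·| ≈ 2489.7, ∠ ≈ 173.77°
|T| = 125 / 2489.7 ≈ 0.050207

0.0502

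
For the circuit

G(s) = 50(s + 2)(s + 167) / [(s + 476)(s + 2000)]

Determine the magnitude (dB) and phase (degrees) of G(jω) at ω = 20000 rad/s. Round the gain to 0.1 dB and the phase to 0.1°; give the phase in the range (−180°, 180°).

At s = jω = j20000:
zero (s+2): 2 + j20000 → |·| = √(2²+20000²) = √400000004 ≈ 20000, ∠ = arctan(20000/2) ≈ 89.99°
zero (s+167): 167 + j20000 → |·| = √(167²+20000²) = √400027889 ≈ 20001, ∠ = arctan(20000/167) ≈ 89.52°
pole (s+476): 476 + j20000 → |·| = √(476²+20000²) = √400226576 ≈ 20006, ∠ = arctan(20000/476) ≈ 88.64°
pole (s+2000): 2000 + j20000 → |·| = √(2000²+20000²) = √404000000 ≈ 20100, ∠ = arctan(20000/2000) ≈ 84.29°
|G| = 50 · 4.0002e+08 / 4.0212e+08 ≈ 49.739
Gain = 20 log₁₀(49.739) ≈ 33.93 dB
∠G = 179.51° − 172.93° = 6.58°

33.9 dB, 6.6°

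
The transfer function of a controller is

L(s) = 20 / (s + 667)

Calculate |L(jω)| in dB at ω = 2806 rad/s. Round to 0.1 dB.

Substitute s = j2806:
Numerator: 20 = 20 + j0
Denominator: (j2806) + 667 = 667 + j2806
|N| = √(20² + 0²) ≈ 20, ∠N ≈ 0.00°
|D| = √(667² + 2806²) ≈ 2884.2, ∠D ≈ 76.63°
|L| = 20 / 2884.2 ≈ 0.0069343
Gain = 20 log₁₀(0.0069343) ≈ -43.18 dB

-43.2 dB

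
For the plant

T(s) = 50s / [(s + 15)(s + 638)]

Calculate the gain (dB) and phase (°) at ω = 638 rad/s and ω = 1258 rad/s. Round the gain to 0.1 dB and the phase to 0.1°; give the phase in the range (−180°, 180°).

ω = 638: -25.1 dB, -43.7°; ω = 1258: -29.0 dB, -62.4°

At s = jω = j638:
zero at origin: s = j638 → |·| = 638, ∠ = 90.00°
pole (s+15): 15 + j638 → |·| = √(15²+638²) = √407269 ≈ 638.18, ∠ = arctan(638/15) ≈ 88.65°
pole (s+638): 638 + j638 → |·| = √(638²+638²) = √814088 ≈ 902.27, ∠ = arctan(638/638) ≈ 45.00°
|T| = 50 · 638 / 5.7581e+05 ≈ 0.0554
Gain = 20 log₁₀(0.0554) ≈ -25.13 dB
∠T = 90.00° − 133.65° = -43.65°

At s = jω = j1258:
zero at origin: s = j1258 → |·| = 1258, ∠ = 90.00°
pole (s+15): 15 + j1258 → |·| = √(15²+1258²) = √1582789 ≈ 1258.1, ∠ = arctan(1258/15) ≈ 89.32°
pole (s+638): 638 + j1258 → |·| = √(638²+1258²) = √1989608 ≈ 1410.5, ∠ = arctan(1258/638) ≈ 63.11°
|T| = 50 · 1258 / 1.7746e+06 ≈ 0.035445
Gain = 20 log₁₀(0.035445) ≈ -29.01 dB
∠T = 90.00° − 152.43° = -62.43°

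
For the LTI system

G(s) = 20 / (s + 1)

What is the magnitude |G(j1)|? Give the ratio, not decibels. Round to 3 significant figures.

14.1

Substitute s = j1:
Numerator: 20 = 20 + j0
Denominator: (j1) + 1 = 1 + j1
|N| = √(20² + 0²) ≈ 20, ∠N ≈ 0.00°
|D| = √(1² + 1²) ≈ 1.4142, ∠D ≈ 45.00°
|G| = 20 / 1.4142 ≈ 14.142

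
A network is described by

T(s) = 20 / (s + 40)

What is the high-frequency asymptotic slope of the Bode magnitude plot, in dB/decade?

-20 dB/decade

Each pole contributes −20 dB/decade at high frequency; each zero contributes +20 dB/decade.
Net: 0 zero(s) − 1 pole(s) → -20 dB/decade.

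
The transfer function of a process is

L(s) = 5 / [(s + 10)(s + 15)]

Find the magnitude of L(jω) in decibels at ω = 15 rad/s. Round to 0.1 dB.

At s = jω = j15:
pole (s+10): 10 + j15 → |·| = √(10²+15²) = √325 ≈ 18.028, ∠ = arctan(15/10) ≈ 56.31°
pole (s+15): 15 + j15 → |·| = √(15²+15²) = √450 ≈ 21.213, ∠ = arctan(15/15) ≈ 45.00°
|L| = 5 / 382.43 ≈ 0.013074
Gain = 20 log₁₀(0.013074) ≈ -37.67 dB

-37.7 dB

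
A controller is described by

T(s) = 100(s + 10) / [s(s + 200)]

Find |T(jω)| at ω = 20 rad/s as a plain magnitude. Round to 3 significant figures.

0.556

At s = jω = j20:
zero (s+10): 10 + j20 → |·| = √(10²+20²) = √500 ≈ 22.361, ∠ = arctan(20/10) ≈ 63.43°
pole (s+200): 200 + j20 → |·| = √(200²+20²) = √40400 ≈ 201, ∠ = arctan(20/200) ≈ 5.71°
pole at origin: |s| = 20, ∠ = 90.00° (in denominator)
|T| = 100 · 22.361 / 4020 ≈ 0.55624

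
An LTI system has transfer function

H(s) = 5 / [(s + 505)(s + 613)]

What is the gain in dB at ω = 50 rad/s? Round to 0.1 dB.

-95.9 dB

At s = jω = j50:
pole (s+505): 505 + j50 → |·| = √(505²+50²) = √257525 ≈ 507.47, ∠ = arctan(50/505) ≈ 5.65°
pole (s+613): 613 + j50 → |·| = √(613²+50²) = √378269 ≈ 615.04, ∠ = arctan(50/613) ≈ 4.66°
|H| = 5 / 3.1211e+05 ≈ 1.602e-05
Gain = 20 log₁₀(1.602e-05) ≈ -95.91 dB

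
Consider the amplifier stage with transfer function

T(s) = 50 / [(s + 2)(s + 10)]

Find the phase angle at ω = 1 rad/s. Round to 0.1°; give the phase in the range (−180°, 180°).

At s = jω = j1:
pole (s+2): 2 + j1 → |·| = √(2²+1²) = √5 ≈ 2.2361, ∠ = arctan(1/2) ≈ 26.57°
pole (s+10): 10 + j1 → |·| = √(10²+1²) = √101 ≈ 10.05, ∠ = arctan(1/10) ≈ 5.71°
∠T = 0.00° − 32.28° = -32.28°

-32.3°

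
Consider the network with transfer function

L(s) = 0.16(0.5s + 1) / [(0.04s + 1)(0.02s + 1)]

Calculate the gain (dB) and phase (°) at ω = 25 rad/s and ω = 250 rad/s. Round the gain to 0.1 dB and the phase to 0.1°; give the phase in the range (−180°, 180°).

ω = 25: 2.1 dB, 13.9°; ω = 250: -8.2 dB, -73.4°

At ω = 25 rad/s:
zero (1 + j25·0.5) = 1 + j12.5 → |·| ≈ 12.54, ∠ ≈ 85.43°
pole (1 + j25·0.04) = 1 + j1 → |·| ≈ 1.4142, ∠ ≈ 45.00°
pole (1 + j25·0.02) = 1 + j0.5 → |·| ≈ 1.118, ∠ ≈ 26.57°
|L| = 0.16 · 12.54 / (1.4142 · 1.118) ≈ 1.269
Gain = 20 log₁₀(1.269) ≈ 2.07 dB
∠L = (85.43°) − (45.00° + 26.57°) = 13.86°

At ω = 250 rad/s:
zero (1 + j250·0.5) = 1 + j125 → |·| ≈ 125, ∠ ≈ 89.54°
pole (1 + j250·0.04) = 1 + j10 → |·| ≈ 10.05, ∠ ≈ 84.29°
pole (1 + j250·0.02) = 1 + j5 → |·| ≈ 5.099, ∠ ≈ 78.69°
|L| = 0.16 · 125 / (10.05 · 5.099) ≈ 0.39028
Gain = 20 log₁₀(0.39028) ≈ -8.17 dB
∠L = (89.54°) − (84.29° + 78.69°) = -73.44°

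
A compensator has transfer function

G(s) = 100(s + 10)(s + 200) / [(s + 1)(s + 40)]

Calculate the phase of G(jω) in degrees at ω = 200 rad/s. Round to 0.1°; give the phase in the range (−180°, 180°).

-36.3°

At s = jω = j200:
zero (s+10): 10 + j200 → |·| = √(10²+200²) = √40100 ≈ 200.25, ∠ = arctan(200/10) ≈ 87.14°
zero (s+200): 200 + j200 → |·| = √(200²+200²) = √80000 ≈ 282.84, ∠ = arctan(200/200) ≈ 45.00°
pole (s+1): 1 + j200 → |·| = √(1²+200²) = √40001 ≈ 200, ∠ = arctan(200/1) ≈ 89.71°
pole (s+40): 40 + j200 → |·| = √(40²+200²) = √41600 ≈ 203.96, ∠ = arctan(200/40) ≈ 78.69°
∠G = 132.14° − 168.40° = -36.26°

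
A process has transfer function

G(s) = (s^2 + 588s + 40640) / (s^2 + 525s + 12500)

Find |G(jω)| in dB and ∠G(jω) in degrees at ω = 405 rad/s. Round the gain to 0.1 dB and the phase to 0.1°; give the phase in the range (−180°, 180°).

Substitute s = j405:
Numerator: (j405)^2 + 588(j405) + 40640 = -123385 + j238140
Denominator: (j405)^2 + 525(j405) + 12500 = -151525 + j212625
|N| = √(123385² + 238140²) ≈ 2.6821e+05, ∠N ≈ 117.39°
|D| = √(151525² + 212625²) ≈ 2.6109e+05, ∠D ≈ 125.48°
|G| = 2.6821e+05 / 2.6109e+05 ≈ 1.0273
Gain = 20 log₁₀(1.0273) ≈ 0.23 dB
∠G = 117.39° − 125.48° = -8.09°

0.2 dB, -8.1°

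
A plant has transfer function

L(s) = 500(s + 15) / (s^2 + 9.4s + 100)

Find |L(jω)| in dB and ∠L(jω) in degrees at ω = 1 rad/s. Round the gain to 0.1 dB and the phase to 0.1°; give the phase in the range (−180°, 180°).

At s = jω = j1:
zero (s+15): 15 + j1 → |·| = √(15²+1²) = √226 ≈ 15.033, ∠ = arctan(1/15) ≈ 3.81°
quadratic: (j1)² + 9.4·j1 + 100 = 99 + j9.4 → |·| ≈ 99.445, ∠ ≈ 5.42°
|L| = 500 · 15.033 / 99.445 ≈ 75.584
Gain = 20 log₁₀(75.584) ≈ 37.57 dB
∠L = 3.81° − 5.42° = -1.61°

37.6 dB, -1.6°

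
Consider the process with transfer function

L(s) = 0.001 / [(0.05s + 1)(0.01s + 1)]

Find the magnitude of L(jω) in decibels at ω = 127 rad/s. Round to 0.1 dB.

-80.3 dB

At ω = 127 rad/s:
pole (1 + j127·0.05) = 1 + j6.35 → |·| ≈ 6.4283, ∠ ≈ 81.05°
pole (1 + j127·0.01) = 1 + j1.27 → |·| ≈ 1.6164, ∠ ≈ 51.78°
|L| = 0.001 · 1 / (6.4283 · 1.6164) ≈ 9.624e-05
Gain = 20 log₁₀(9.624e-05) ≈ -80.33 dB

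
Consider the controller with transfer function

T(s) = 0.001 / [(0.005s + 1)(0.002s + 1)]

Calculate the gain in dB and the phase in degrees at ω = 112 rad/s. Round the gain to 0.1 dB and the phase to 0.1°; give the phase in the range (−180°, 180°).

At ω = 112 rad/s:
pole (1 + j112·0.005) = 1 + j0.56 → |·| ≈ 1.1461, ∠ ≈ 29.25°
pole (1 + j112·0.002) = 1 + j0.224 → |·| ≈ 1.0248, ∠ ≈ 12.63°
|T| = 0.001 · 1 / (1.1461 · 1.0248) ≈ 0.00085141
Gain = 20 log₁₀(0.00085141) ≈ -61.40 dB
∠T = (0°) − (29.25° + 12.63°) = -41.88°

-61.4 dB, -41.9°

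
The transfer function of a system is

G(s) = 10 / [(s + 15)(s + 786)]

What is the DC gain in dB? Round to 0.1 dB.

G(0) = 10 / (15·786) ≈ 0.00084818
20 log₁₀(0.00084818) ≈ -61.43 dB

-61.4 dB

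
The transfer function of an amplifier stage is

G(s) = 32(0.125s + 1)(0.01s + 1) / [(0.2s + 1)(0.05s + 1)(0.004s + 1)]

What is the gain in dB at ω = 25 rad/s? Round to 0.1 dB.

22.4 dB

At ω = 25 rad/s:
zero (1 + j25·0.125) = 1 + j3.125 → |·| ≈ 3.2811, ∠ ≈ 72.26°
zero (1 + j25·0.01) = 1 + j0.25 → |·| ≈ 1.0308, ∠ ≈ 14.04°
pole (1 + j25·0.2) = 1 + j5 → |·| ≈ 5.099, ∠ ≈ 78.69°
pole (1 + j25·0.05) = 1 + j1.25 → |·| ≈ 1.6008, ∠ ≈ 51.34°
pole (1 + j25·0.004) = 1 + j0.1 → |·| ≈ 1.005, ∠ ≈ 5.71°
|G| = 32 · 3.2811 · 1.0308 / (5.099 · 1.6008 · 1.005) ≈ 13.193
Gain = 20 log₁₀(13.193) ≈ 22.41 dB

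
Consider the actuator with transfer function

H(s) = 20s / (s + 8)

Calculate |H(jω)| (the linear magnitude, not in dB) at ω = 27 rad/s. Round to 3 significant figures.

At s = jω = j27:
zero at origin: s = j27 → |·| = 27, ∠ = 90.00°
pole (s+8): 8 + j27 → |·| = √(8²+27²) = √793 ≈ 28.16, ∠ = arctan(27/8) ≈ 73.50°
|H| = 20 · 27 / 28.16 ≈ 19.176

19.2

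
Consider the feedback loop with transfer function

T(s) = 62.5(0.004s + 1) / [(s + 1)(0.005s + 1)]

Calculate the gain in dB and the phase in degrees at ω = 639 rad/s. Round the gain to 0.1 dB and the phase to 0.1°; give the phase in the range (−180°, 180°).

-21.9 dB, -93.9°

At ω = 639 rad/s:
zero (1 + j639·0.004) = 1 + j2.556 → |·| ≈ 2.7447, ∠ ≈ 68.63°
pole (1 + j639·1) = 1 + j639 → |·| ≈ 639, ∠ ≈ 89.91°
pole (1 + j639·0.005) = 1 + j3.195 → |·| ≈ 3.3478, ∠ ≈ 72.62°
|T| = 62.5 · 2.7447 / (639 · 3.3478) ≈ 0.080189
Gain = 20 log₁₀(0.080189) ≈ -21.92 dB
∠T = (68.63°) − (89.91° + 72.62°) = -93.90°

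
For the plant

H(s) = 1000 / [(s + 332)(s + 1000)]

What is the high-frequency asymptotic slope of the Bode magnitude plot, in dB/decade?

Each pole contributes −20 dB/decade at high frequency; each zero contributes +20 dB/decade.
Net: 0 zero(s) − 2 pole(s) → -40 dB/decade.

-40 dB/decade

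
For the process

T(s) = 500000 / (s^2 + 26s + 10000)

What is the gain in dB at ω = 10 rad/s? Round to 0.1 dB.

At s = jω = j10:
quadratic: (j10)² + 26·j10 + 10000 = 9900 + j260 → |·| ≈ 9903.4, ∠ ≈ 1.50°
|T| = 500000 / 9903.4 ≈ 50.488
Gain = 20 log₁₀(50.488) ≈ 34.06 dB

34.1 dB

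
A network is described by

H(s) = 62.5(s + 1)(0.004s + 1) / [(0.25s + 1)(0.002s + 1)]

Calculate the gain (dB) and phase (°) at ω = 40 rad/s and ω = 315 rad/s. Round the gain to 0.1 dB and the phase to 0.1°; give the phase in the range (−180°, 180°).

ω = 40: 48.0 dB, 8.8°; ω = 315: 50.6 dB, 19.9°

At ω = 40 rad/s:
zero (1 + j40·1) = 1 + j40 → |·| ≈ 40.012, ∠ ≈ 88.57°
zero (1 + j40·0.004) = 1 + j0.16 → |·| ≈ 1.0127, ∠ ≈ 9.09°
pole (1 + j40·0.25) = 1 + j10 → |·| ≈ 10.05, ∠ ≈ 84.29°
pole (1 + j40·0.002) = 1 + j0.08 → |·| ≈ 1.0032, ∠ ≈ 4.57°
|H| = 62.5 · 40.012 · 1.0127 / (10.05 · 1.0032) ≈ 251.19
Gain = 20 log₁₀(251.19) ≈ 48.00 dB
∠H = (88.57° + 9.09°) − (84.29° + 4.57°) = 8.80°

At ω = 315 rad/s:
zero (1 + j315·1) = 1 + j315 → |·| ≈ 315, ∠ ≈ 89.82°
zero (1 + j315·0.004) = 1 + j1.26 → |·| ≈ 1.6086, ∠ ≈ 51.56°
pole (1 + j315·0.25) = 1 + j78.75 → |·| ≈ 78.756, ∠ ≈ 89.27°
pole (1 + j315·0.002) = 1 + j0.63 → |·| ≈ 1.1819, ∠ ≈ 32.21°
|H| = 62.5 · 315 · 1.6086 / (78.756 · 1.1819) ≈ 340.23
Gain = 20 log₁₀(340.23) ≈ 50.64 dB
∠H = (89.82° + 51.56°) − (89.27° + 32.21°) = 19.90°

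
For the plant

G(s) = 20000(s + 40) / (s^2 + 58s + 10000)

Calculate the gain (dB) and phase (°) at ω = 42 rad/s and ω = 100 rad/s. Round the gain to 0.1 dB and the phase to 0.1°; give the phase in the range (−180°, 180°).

At s = jω = j42:
zero (s+40): 40 + j42 → |·| = √(40²+42²) = √3364 ≈ 58, ∠ = arctan(42/40) ≈ 46.40°
quadratic: (j42)² + 58·j42 + 10000 = 8236 + j2436 → |·| ≈ 8588.7, ∠ ≈ 16.48°
|G| = 20000 · 58 / 8588.7 ≈ 135.06
Gain = 20 log₁₀(135.06) ≈ 42.61 dB
∠G = 46.40° − 16.48° = 29.92°

At s = jω = j100:
zero (s+40): 40 + j100 → |·| = √(40²+100²) = √11600 ≈ 107.7, ∠ = arctan(100/40) ≈ 68.20°
quadratic: (j100)² + 58·j100 + 10000 = 0 + j5800 → |·| ≈ 5800, ∠ ≈ 90.00°
|G| = 20000 · 107.7 / 5800 ≈ 371.38
Gain = 20 log₁₀(371.38) ≈ 51.40 dB
∠G = 68.20° − 90.00° = -21.80°

ω = 42: 42.6 dB, 29.9°; ω = 100: 51.4 dB, -21.8°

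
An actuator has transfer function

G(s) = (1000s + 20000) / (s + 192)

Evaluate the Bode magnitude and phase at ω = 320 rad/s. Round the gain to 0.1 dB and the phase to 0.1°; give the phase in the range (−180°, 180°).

58.7 dB, 27.4°

Substitute s = j320:
Numerator: 1000(j320) + 20000 = 20000 + j320000
Denominator: (j320) + 192 = 192 + j320
|N| = √(20000² + 320000²) ≈ 3.2062e+05, ∠N ≈ 86.42°
|D| = √(192² + 320²) ≈ 373.18, ∠D ≈ 59.04°
|G| = 3.2062e+05 / 373.18 ≈ 859.16
Gain = 20 log₁₀(859.16) ≈ 58.68 dB
∠G = 86.42° − 59.04° = 27.38°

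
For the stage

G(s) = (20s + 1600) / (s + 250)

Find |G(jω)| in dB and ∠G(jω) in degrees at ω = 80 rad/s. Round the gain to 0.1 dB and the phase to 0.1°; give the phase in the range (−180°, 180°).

18.7 dB, 27.3°

Substitute s = j80:
Numerator: 20(j80) + 1600 = 1600 + j1600
Denominator: (j80) + 250 = 250 + j80
|N| = √(1600² + 1600²) ≈ 2262.7, ∠N ≈ 45.00°
|D| = √(250² + 80²) ≈ 262.49, ∠D ≈ 17.74°
|G| = 2262.7 / 262.49 ≈ 8.6201
Gain = 20 log₁₀(8.6201) ≈ 18.71 dB
∠G = 45.00° − 17.74° = 27.26°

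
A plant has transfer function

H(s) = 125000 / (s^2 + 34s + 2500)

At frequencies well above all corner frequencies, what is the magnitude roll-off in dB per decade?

Each pole contributes −20 dB/decade at high frequency; each zero contributes +20 dB/decade.
Net: 0 zero(s) − 2 pole(s) → -40 dB/decade.

-40 dB/decade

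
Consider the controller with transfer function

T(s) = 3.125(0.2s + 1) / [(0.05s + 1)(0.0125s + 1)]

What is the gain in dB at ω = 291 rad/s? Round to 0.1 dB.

At ω = 291 rad/s:
zero (1 + j291·0.2) = 1 + j58.2 → |·| ≈ 58.209, ∠ ≈ 89.02°
pole (1 + j291·0.05) = 1 + j14.55 → |·| ≈ 14.584, ∠ ≈ 86.07°
pole (1 + j291·0.0125) = 1 + j3.6375 → |·| ≈ 3.7725, ∠ ≈ 74.63°
|T| = 3.125 · 58.209 / (14.584 · 3.7725) ≈ 3.3062
Gain = 20 log₁₀(3.3062) ≈ 10.39 dB

10.4 dB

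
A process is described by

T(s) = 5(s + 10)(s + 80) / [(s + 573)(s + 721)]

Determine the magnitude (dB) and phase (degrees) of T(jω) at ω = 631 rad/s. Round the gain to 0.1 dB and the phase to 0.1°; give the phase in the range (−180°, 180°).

At s = jω = j631:
zero (s+10): 10 + j631 → |·| = √(10²+631²) = √398261 ≈ 631.08, ∠ = arctan(631/10) ≈ 89.09°
zero (s+80): 80 + j631 → |·| = √(80²+631²) = √404561 ≈ 636.05, ∠ = arctan(631/80) ≈ 82.77°
pole (s+573): 573 + j631 → |·| = √(573²+631²) = √726490 ≈ 852.34, ∠ = arctan(631/573) ≈ 47.76°
pole (s+721): 721 + j631 → |·| = √(721²+631²) = √918002 ≈ 958.12, ∠ = arctan(631/721) ≈ 41.19°
|T| = 5 · 4.014e+05 / 8.1664e+05 ≈ 2.4576
Gain = 20 log₁₀(2.4576) ≈ 7.81 dB
∠T = 171.86° − 88.95° = 82.91°

7.8 dB, 82.9°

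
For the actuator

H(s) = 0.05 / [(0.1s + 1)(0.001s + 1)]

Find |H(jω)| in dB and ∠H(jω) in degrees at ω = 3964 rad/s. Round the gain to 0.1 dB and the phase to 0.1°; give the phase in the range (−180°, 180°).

-90.2 dB, -165.7°

At ω = 3964 rad/s:
pole (1 + j3964·0.1) = 1 + j396.4 → |·| ≈ 396.4, ∠ ≈ 89.86°
pole (1 + j3964·0.001) = 1 + j3.964 → |·| ≈ 4.0882, ∠ ≈ 75.84°
|H| = 0.05 · 1 / (396.4 · 4.0882) ≈ 3.0853e-05
Gain = 20 log₁₀(3.0853e-05) ≈ -90.21 dB
∠H = (0°) − (89.86° + 75.84°) = -165.70°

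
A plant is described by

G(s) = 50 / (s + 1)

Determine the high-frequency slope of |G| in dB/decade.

-20 dB/decade

Each pole contributes −20 dB/decade at high frequency; each zero contributes +20 dB/decade.
Net: 0 zero(s) − 1 pole(s) → -20 dB/decade.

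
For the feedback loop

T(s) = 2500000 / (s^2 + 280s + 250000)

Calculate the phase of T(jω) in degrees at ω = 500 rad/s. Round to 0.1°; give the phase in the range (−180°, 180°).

-90.0°

At s = jω = j500:
quadratic: (j500)² + 280·j500 + 250000 = 0 + j140000 → |·| ≈ 1.4e+05, ∠ ≈ 90.00°
∠T = 0.00° − 90.00° = -90.00°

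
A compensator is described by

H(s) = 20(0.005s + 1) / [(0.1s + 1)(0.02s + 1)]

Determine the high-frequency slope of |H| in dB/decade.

Each pole contributes −20 dB/decade at high frequency; each zero contributes +20 dB/decade.
Net: 1 zero(s) − 2 pole(s) → -20 dB/decade.

-20 dB/decade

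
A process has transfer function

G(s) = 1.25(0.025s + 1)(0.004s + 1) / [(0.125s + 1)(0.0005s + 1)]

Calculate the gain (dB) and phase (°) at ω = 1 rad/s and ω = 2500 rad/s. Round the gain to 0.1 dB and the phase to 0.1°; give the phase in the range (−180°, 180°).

ω = 1: 1.9 dB, -5.5°; ω = 2500: 3.9 dB, 32.2°

At ω = 1 rad/s:
zero (1 + j1·0.025) = 1 + j0.025 → |·| ≈ 1.0003, ∠ ≈ 1.43°
zero (1 + j1·0.004) = 1 + j0.004 → |·| ≈ 1, ∠ ≈ 0.23°
pole (1 + j1·0.125) = 1 + j0.125 → |·| ≈ 1.0078, ∠ ≈ 7.13°
pole (1 + j1·0.0005) = 1 + j0.0005 → |·| ≈ 1, ∠ ≈ 0.03°
|G| = 1.25 · 1.0003 · 1 / (1.0078 · 1) ≈ 1.2407
Gain = 20 log₁₀(1.2407) ≈ 1.87 dB
∠G = (1.43° + 0.23°) − (7.13° + 0.03°) = -5.50°

At ω = 2500 rad/s:
zero (1 + j2500·0.025) = 1 + j62.5 → |·| ≈ 62.508, ∠ ≈ 89.08°
zero (1 + j2500·0.004) = 1 + j10 → |·| ≈ 10.05, ∠ ≈ 84.29°
pole (1 + j2500·0.125) = 1 + j312.5 → |·| ≈ 312.5, ∠ ≈ 89.82°
pole (1 + j2500·0.0005) = 1 + j1.25 → |·| ≈ 1.6008, ∠ ≈ 51.34°
|G| = 1.25 · 62.508 · 10.05 / (312.5 · 1.6008) ≈ 1.5697
Gain = 20 log₁₀(1.5697) ≈ 3.92 dB
∠G = (89.08° + 84.29°) − (89.82° + 51.34°) = 32.21°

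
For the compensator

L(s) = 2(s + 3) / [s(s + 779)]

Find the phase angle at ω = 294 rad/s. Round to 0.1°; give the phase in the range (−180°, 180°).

-21.3°

At s = jω = j294:
zero (s+3): 3 + j294 → |·| = √(3²+294²) = √86445 ≈ 294.02, ∠ = arctan(294/3) ≈ 89.42°
pole (s+779): 779 + j294 → |·| = √(779²+294²) = √693277 ≈ 832.63, ∠ = arctan(294/779) ≈ 20.68°
pole at origin: |s| = 294, ∠ = 90.00° (in denominator)
∠L = 89.42° − 110.68° = -21.26°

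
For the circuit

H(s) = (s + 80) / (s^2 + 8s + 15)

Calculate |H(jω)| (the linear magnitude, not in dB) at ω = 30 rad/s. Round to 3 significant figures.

Substitute s = j30:
Numerator: (j30) + 80 = 80 + j30
Denominator: (j30)^2 + 8(j30) + 15 = -885 + j240
|N| = √(80² + 30²) ≈ 85.44, ∠N ≈ 20.56°
|D| = √(885² + 240²) ≈ 916.97, ∠D ≈ 164.83°
|H| = 85.44 / 916.97 ≈ 0.093176

0.0932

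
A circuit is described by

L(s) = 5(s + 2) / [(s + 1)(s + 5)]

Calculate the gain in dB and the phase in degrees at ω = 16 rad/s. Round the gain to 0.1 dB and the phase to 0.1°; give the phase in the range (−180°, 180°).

At s = jω = j16:
zero (s+2): 2 + j16 → |·| = √(2²+16²) = √260 ≈ 16.125, ∠ = arctan(16/2) ≈ 82.87°
pole (s+1): 1 + j16 → |·| = √(1²+16²) = √257 ≈ 16.031, ∠ = arctan(16/1) ≈ 86.42°
pole (s+5): 5 + j16 → |·| = √(5²+16²) = √281 ≈ 16.763, ∠ = arctan(16/5) ≈ 72.65°
|L| = 5 · 16.125 / 268.73 ≈ 0.30002
Gain = 20 log₁₀(0.30002) ≈ -10.46 dB
∠L = 82.87° − 159.07° = -76.20°

-10.5 dB, -76.2°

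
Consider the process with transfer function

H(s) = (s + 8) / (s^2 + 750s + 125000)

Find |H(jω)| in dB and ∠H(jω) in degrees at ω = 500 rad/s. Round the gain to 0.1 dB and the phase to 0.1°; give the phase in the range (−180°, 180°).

-58.0 dB, -19.4°

Substitute s = j500:
Numerator: (j500) + 8 = 8 + j500
Denominator: (j500)^2 + 750(j500) + 125000 = -125000 + j375000
|N| = √(8² + 500²) ≈ 500.06, ∠N ≈ 89.08°
|D| = √(125000² + 375000²) ≈ 3.9528e+05, ∠D ≈ 108.43°
|H| = 500.06 / 3.9528e+05 ≈ 0.0012651
Gain = 20 log₁₀(0.0012651) ≈ -57.96 dB
∠H = 89.08° − 108.43° = -19.35°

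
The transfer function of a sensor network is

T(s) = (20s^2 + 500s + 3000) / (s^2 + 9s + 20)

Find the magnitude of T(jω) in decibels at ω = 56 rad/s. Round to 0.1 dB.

Substitute s = j56:
Numerator: 20(j56)^2 + 500(j56) + 3000 = -59720 + j28000
Denominator: (j56)^2 + 9(j56) + 20 = -3116 + j504
|N| = √(59720² + 28000²) ≈ 65958, ∠N ≈ 154.88°
|D| = √(3116² + 504²) ≈ 3156.5, ∠D ≈ 170.81°
|T| = 65958 / 3156.5 ≈ 20.896
Gain = 20 log₁₀(20.896) ≈ 26.40 dB

26.4 dB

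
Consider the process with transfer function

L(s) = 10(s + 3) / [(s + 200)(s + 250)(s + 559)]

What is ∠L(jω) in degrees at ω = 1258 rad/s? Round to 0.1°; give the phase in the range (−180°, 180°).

-135.9°

At s = jω = j1258:
zero (s+3): 3 + j1258 → |·| = √(3²+1258²) = √1582573 ≈ 1258, ∠ = arctan(1258/3) ≈ 89.86°
pole (s+200): 200 + j1258 → |·| = √(200²+1258²) = √1622564 ≈ 1273.8, ∠ = arctan(1258/200) ≈ 80.97°
pole (s+250): 250 + j1258 → |·| = √(250²+1258²) = √1645064 ≈ 1282.6, ∠ = arctan(1258/250) ≈ 78.76°
pole (s+559): 559 + j1258 → |·| = √(559²+1258²) = √1895045 ≈ 1376.6, ∠ = arctan(1258/559) ≈ 66.04°
∠L = 89.86° − 225.77° = -135.91°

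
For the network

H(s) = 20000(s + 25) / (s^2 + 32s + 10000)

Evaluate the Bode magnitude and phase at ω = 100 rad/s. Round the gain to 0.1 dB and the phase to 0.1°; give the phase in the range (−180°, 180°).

At s = jω = j100:
zero (s+25): 25 + j100 → |·| = √(25²+100²) = √10625 ≈ 103.08, ∠ = arctan(100/25) ≈ 75.96°
quadratic: (j100)² + 32·j100 + 10000 = 0 + j3200 → |·| ≈ 3200, ∠ ≈ 90.00°
|H| = 20000 · 103.08 / 3200 ≈ 644.25
Gain = 20 log₁₀(644.25) ≈ 56.18 dB
∠H = 75.96° − 90.00° = -14.04°

56.2 dB, -14.0°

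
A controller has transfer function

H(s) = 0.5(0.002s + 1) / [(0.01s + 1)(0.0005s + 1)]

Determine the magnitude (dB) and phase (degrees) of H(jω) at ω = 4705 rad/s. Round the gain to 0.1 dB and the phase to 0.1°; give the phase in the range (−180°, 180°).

At ω = 4705 rad/s:
zero (1 + j4705·0.002) = 1 + j9.41 → |·| ≈ 9.463, ∠ ≈ 83.93°
pole (1 + j4705·0.01) = 1 + j47.05 → |·| ≈ 47.061, ∠ ≈ 88.78°
pole (1 + j4705·0.0005) = 1 + j2.3525 → |·| ≈ 2.5562, ∠ ≈ 66.97°
|H| = 0.5 · 9.463 / (47.061 · 2.5562) ≈ 0.039332
Gain = 20 log₁₀(0.039332) ≈ -28.11 dB
∠H = (83.93°) − (88.78° + 66.97°) = -71.82°

-28.1 dB, -71.8°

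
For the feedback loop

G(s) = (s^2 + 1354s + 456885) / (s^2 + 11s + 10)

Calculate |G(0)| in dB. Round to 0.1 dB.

93.2 dB

G(0) = 456885 / 10 ≈ 45688
20 log₁₀(45688) ≈ 93.20 dB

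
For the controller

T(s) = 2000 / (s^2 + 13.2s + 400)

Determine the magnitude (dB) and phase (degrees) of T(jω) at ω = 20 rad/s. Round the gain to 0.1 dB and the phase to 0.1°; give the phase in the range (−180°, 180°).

17.6 dB, -90.0°

At s = jω = j20:
quadratic: (j20)² + 13.2·j20 + 400 = 0 + j264 → |·| ≈ 264, ∠ ≈ 90.00°
|T| = 2000 / 264 ≈ 7.5758
Gain = 20 log₁₀(7.5758) ≈ 17.59 dB
∠T = 0.00° − 90.00° = -90.00°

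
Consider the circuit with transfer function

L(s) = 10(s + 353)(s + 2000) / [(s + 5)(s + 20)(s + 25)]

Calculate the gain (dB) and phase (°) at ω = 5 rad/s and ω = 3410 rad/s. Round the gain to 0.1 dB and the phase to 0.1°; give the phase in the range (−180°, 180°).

ω = 5: 65.6 dB, -69.4°; ω = 3410: -49.3 dB, -125.5°

At s = jω = j5:
zero (s+353): 353 + j5 → |·| = √(353²+5²) = √124634 ≈ 353.04, ∠ = arctan(5/353) ≈ 0.81°
zero (s+2000): 2000 + j5 → |·| = √(2000²+5²) = √4000025 ≈ 2000, ∠ = arctan(5/2000) ≈ 0.14°
pole (s+5): 5 + j5 → |·| = √(5²+5²) = √50 ≈ 7.0711, ∠ = arctan(5/5) ≈ 45.00°
pole (s+20): 20 + j5 → |·| = √(20²+5²) = √425 ≈ 20.616, ∠ = arctan(5/20) ≈ 14.04°
pole (s+25): 25 + j5 → |·| = √(25²+5²) = √650 ≈ 25.495, ∠ = arctan(5/25) ≈ 11.31°
|L| = 10 · 7.0608e+05 / 3716.6 ≈ 1899.8
Gain = 20 log₁₀(1899.8) ≈ 65.57 dB
∠L = 0.95° − 70.35° = -69.40°

At s = jω = j3410:
zero (s+353): 353 + j3410 → |·| = √(353²+3410²) = √11752709 ≈ 3428.2, ∠ = arctan(3410/353) ≈ 84.09°
zero (s+2000): 2000 + j3410 → |·| = √(2000²+3410²) = √15628100 ≈ 3953.2, ∠ = arctan(3410/2000) ≈ 59.61°
pole (s+5): 5 + j3410 → |·| = √(5²+3410²) = √11628125 ≈ 3410, ∠ = arctan(3410/5) ≈ 89.92°
pole (s+20): 20 + j3410 → |·| = √(20²+3410²) = √11628500 ≈ 3410.1, ∠ = arctan(3410/20) ≈ 89.66°
pole (s+25): 25 + j3410 → |·| = √(25²+3410²) = √11628725 ≈ 3410.1, ∠ = arctan(3410/25) ≈ 89.58°
|L| = 10 · 1.3552e+07 / 3.9654e+10 ≈ 0.0034176
Gain = 20 log₁₀(0.0034176) ≈ -49.33 dB
∠L = 143.70° − 269.16° = -125.46°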